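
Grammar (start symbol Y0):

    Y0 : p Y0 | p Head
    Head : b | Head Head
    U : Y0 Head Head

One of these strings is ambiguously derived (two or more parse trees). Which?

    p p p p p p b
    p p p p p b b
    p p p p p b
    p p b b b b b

p p b b b b b

p p p p p p b: 1 tree
p p p p p b b: 1 tree
p p p p p b: 1 tree
p p b b b b b: 14 trees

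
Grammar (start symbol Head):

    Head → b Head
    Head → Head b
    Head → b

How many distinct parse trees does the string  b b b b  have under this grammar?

8

Parse trees for b b b b:
  [Head b [Head b [Head b [Head b]]]]
  [Head b [Head b [Head [Head b] b]]]
  [Head b [Head [Head b [Head b]] b]]
  [Head b [Head [Head [Head b] b] b]]
  [Head [Head b [Head b [Head b]]] b]
  [Head [Head b [Head [Head b] b]] b]
  [Head [Head [Head b [Head b]] b] b]
  [Head [Head [Head [Head b] b] b] b]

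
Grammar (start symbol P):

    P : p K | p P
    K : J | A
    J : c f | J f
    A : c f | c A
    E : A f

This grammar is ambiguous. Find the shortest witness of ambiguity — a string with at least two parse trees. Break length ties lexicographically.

p c f

length 3: p c f has 2 parse trees

Two derivations of p c f:
  P ⇒ p K ⇒ p J ⇒ p c f
  P ⇒ p K ⇒ p A ⇒ p c f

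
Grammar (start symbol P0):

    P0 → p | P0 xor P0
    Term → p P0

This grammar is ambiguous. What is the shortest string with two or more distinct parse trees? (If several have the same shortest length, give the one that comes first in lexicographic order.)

p xor p xor p

length 1: no string has ≥2 trees
length 3: no string has ≥2 trees
length 5: p xor p xor p has 2 parse trees

Two derivations of p xor p xor p:
  P0 ⇒ P0 xor P0 ⇒ p xor P0 ⇒ p xor P0 xor P0 ⇒ p xor p xor P0 ⇒ p xor p xor p
  P0 ⇒ P0 xor P0 ⇒ P0 xor P0 xor P0 ⇒ p xor P0 xor P0 ⇒ p xor p xor P0 ⇒ p xor p xor p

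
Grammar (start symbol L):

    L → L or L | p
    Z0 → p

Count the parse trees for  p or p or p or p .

5

Parse trees for p or p or p or p:
  [L [L p] or [L [L p] or [L [L p] or [L p]]]]
  [L [L p] or [L [L [L p] or [L p]] or [L p]]]
  [L [L [L p] or [L p]] or [L [L p] or [L p]]]
  [L [L [L p] or [L [L p] or [L p]]] or [L p]]
  [L [L [L [L p] or [L p]] or [L p]] or [L p]]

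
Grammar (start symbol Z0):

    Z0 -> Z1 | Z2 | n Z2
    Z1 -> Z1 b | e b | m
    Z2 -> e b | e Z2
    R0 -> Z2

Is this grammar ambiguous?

Ambiguous

Witness: e b

Derivation 1: Z0 ⇒ Z1 ⇒ e b
Derivation 2: Z0 ⇒ Z2 ⇒ e b

Two distinct leftmost derivations for the same string.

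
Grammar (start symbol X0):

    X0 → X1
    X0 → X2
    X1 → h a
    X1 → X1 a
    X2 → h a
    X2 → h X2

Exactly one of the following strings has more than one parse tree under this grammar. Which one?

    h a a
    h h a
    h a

h a

h a a: 1 tree
h h a: 1 tree
h a: 2 trees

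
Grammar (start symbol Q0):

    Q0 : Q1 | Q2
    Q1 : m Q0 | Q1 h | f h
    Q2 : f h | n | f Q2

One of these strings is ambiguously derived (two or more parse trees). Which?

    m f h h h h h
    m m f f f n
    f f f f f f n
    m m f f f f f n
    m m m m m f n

m f h h h h h: 6 trees
m m f f f n: 1 tree
f f f f f f n: 1 tree
m m f f f f f n: 1 tree
m m m m m f n: 1 tree

m f h h h h h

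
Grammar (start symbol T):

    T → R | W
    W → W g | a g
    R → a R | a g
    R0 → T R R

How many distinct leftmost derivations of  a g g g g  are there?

1

Parse trees for a g g g g:
  [T [W [W [W [W a g] g] g] g]]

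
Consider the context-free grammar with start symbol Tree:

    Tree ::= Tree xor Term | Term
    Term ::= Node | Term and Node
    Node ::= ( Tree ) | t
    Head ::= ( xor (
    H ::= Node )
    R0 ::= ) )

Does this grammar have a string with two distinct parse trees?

Unambiguous

Only Tree, Term, Node are reachable from Tree; ignoring the rest: Tree → Tree xor Term | Term  ;  Term → Term and Node | Node  — a left-associative chain with Node at the bottom. Each string factors uniquely by precedence.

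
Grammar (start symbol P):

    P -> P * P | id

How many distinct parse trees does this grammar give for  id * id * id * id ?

Parse trees for id * id * id * id:
  [P [P id] * [P [P id] * [P [P id] * [P id]]]]
  [P [P id] * [P [P [P id] * [P id]] * [P id]]]
  [P [P [P id] * [P id]] * [P [P id] * [P id]]]
  [P [P [P id] * [P [P id] * [P id]]] * [P id]]
  [P [P [P [P id] * [P id]] * [P id]] * [P id]]

5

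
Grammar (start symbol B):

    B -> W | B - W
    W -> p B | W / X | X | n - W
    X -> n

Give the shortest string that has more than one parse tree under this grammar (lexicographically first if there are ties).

n - n

length 1: no string has ≥2 trees
length 2: no string has ≥2 trees
length 3: n - n has 2 parse trees

Two derivations of n - n:
  B ⇒ W ⇒ n - W ⇒ n - X ⇒ n - n
  B ⇒ B - W ⇒ W - W ⇒ X - W ⇒ n - W ⇒ n - X ⇒ n - n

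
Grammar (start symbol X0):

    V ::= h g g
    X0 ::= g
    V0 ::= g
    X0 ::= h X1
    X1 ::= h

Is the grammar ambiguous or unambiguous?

Unambiguous

(V, V0 are unreachable from X0, so their rules don't affect L(X0).) The reachable rules are right-linear with at most one rule per (nonterminal, next-terminal) pair. Each input token forces the next rule, so parsing is deterministic.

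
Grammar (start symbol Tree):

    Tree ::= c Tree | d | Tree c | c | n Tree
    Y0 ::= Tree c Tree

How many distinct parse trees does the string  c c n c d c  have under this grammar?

5

Parse trees for c c n c d c:
  [Tree c [Tree c [Tree [Tree n [Tree c [Tree d]]] c]]]
  [Tree c [Tree c [Tree n [Tree c [Tree [Tree d] c]]]]]
  [Tree c [Tree c [Tree n [Tree [Tree c [Tree d]] c]]]]
  [Tree c [Tree [Tree c [Tree n [Tree c [Tree d]]]] c]]
  [Tree [Tree c [Tree c [Tree n [Tree c [Tree d]]]]] c]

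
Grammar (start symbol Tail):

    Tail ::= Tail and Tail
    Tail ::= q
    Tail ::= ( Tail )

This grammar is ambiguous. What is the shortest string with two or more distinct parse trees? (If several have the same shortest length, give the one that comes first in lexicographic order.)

q and q and q

length 1: no string has ≥2 trees
length 3: no string has ≥2 trees
length 5: q and q and q has 2 parse trees

Two derivations of q and q and q:
  Tail ⇒ Tail and Tail ⇒ Tail and Tail and Tail ⇒ q and Tail and Tail ⇒ q and q and Tail ⇒ q and q and q
  Tail ⇒ Tail and Tail ⇒ q and Tail ⇒ q and Tail and Tail ⇒ q and q and Tail ⇒ q and q and q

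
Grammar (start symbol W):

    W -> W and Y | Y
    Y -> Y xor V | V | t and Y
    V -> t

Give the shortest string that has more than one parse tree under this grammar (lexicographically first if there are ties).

length 1: no string has ≥2 trees
length 3: t and t has 2 parse trees

Two derivations of t and t:
  W ⇒ W and Y ⇒ Y and Y ⇒ V and Y ⇒ t and Y ⇒ t and V ⇒ t and t
  W ⇒ Y ⇒ t and Y ⇒ t and V ⇒ t and t

t and t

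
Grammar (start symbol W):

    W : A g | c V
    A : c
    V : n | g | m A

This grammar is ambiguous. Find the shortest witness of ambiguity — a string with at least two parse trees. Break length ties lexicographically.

c g

length 2: c g has 2 parse trees

Two derivations of c g:
  W ⇒ A g ⇒ c g
  W ⇒ c V ⇒ c g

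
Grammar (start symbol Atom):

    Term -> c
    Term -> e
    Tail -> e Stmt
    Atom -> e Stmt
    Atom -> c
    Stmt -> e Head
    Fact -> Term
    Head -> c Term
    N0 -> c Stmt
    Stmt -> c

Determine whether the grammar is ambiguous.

Unambiguous

(Tail, N0, Fact are unreachable from Atom, so their rules don't affect L(Atom).) Each reachable nonterminal has at most one production per leading terminal, and all productions are right-linear; the derivation is determined token-by-token.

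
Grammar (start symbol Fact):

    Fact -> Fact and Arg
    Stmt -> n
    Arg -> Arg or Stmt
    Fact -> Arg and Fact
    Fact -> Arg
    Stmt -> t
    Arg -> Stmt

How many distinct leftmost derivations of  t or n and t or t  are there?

Parse trees for t or n and t or t:
  [Fact [Fact [Arg [Arg [Stmt t]] or [Stmt n]]] and [Arg [Arg [Stmt t]] or [Stmt t]]]
  [Fact [Arg [Arg [Stmt t]] or [Stmt n]] and [Fact [Arg [Arg [Stmt t]] or [Stmt t]]]]

2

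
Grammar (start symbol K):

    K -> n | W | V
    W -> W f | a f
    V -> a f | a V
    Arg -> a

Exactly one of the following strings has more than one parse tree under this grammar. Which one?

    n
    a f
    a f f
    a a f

n: 1 tree
a f: 2 trees
a f f: 1 tree
a a f: 1 tree

a f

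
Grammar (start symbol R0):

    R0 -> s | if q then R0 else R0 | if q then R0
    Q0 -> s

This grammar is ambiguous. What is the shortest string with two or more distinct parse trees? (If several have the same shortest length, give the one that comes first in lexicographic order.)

if q then if q then s else s

length 1: no string has ≥2 trees
length 4: no string has ≥2 trees
length 6: no string has ≥2 trees
length 7: no string has ≥2 trees
length 9: if q then if q then s else s has 2 parse trees

Two derivations of if q then if q then s else s:
  R0 ⇒ if q then R0 else R0 ⇒ if q then if q then R0 else R0 ⇒ if q then if q then s else R0 ⇒ if q then if q then s else s
  R0 ⇒ if q then R0 ⇒ if q then if q then R0 else R0 ⇒ if q then if q then s else R0 ⇒ if q then if q then s else s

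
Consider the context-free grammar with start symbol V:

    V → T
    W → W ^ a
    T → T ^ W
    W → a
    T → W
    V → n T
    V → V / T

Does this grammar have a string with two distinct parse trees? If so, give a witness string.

Witness: a ^ a

Derivation 1: V ⇒ T ⇒ T ^ W ⇒ W ^ W ⇒ a ^ W ⇒ a ^ a
Derivation 2: V ⇒ T ⇒ W ⇒ W ^ a ⇒ a ^ a

Two distinct leftmost derivations for the same string.

Ambiguous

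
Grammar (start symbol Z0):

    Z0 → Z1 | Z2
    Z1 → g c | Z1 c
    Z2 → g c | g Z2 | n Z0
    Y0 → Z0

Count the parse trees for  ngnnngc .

2

Parse trees for ngnnngc:
  [Z0 [Z2 n [Z0 [Z2 g [Z2 n [Z0 [Z2 n [Z0 [Z2 n [Z0 [Z1 g c]]]]]]]]]]]
  [Z0 [Z2 n [Z0 [Z2 g [Z2 n [Z0 [Z2 n [Z0 [Z2 n [Z0 [Z2 g c]]]]]]]]]]]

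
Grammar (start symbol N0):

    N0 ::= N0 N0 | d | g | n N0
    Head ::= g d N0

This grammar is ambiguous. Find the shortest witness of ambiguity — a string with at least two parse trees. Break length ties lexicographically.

length 1: no string has ≥2 trees
length 2: no string has ≥2 trees
length 3: d d d has 2 parse trees

Two derivations of d d d:
  N0 ⇒ N0 N0 ⇒ N0 N0 N0 ⇒ d N0 N0 ⇒ d d N0 ⇒ d d d
  N0 ⇒ N0 N0 ⇒ d N0 ⇒ d N0 N0 ⇒ d d N0 ⇒ d d d

d d d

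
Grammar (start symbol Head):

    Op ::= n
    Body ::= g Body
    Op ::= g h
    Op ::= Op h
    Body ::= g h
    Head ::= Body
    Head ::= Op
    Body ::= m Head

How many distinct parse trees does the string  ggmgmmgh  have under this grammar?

2

Parse trees for ggmgmmgh:
  [Head [Body g [Body g [Body m [Head [Body g [Body m [Head [Body m [Head [Body g h]]]]]]]]]]]
  [Head [Body g [Body g [Body m [Head [Body g [Body m [Head [Body m [Head [Op g h]]]]]]]]]]]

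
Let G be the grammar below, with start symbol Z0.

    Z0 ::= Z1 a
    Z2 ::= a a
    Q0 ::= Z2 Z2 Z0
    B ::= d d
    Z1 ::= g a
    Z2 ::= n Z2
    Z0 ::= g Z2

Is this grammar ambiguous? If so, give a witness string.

Witness: g a a

Derivation 1: Z0 ⇒ Z1 a ⇒ g a a
Derivation 2: Z0 ⇒ g Z2 ⇒ g a a

Two distinct leftmost derivations for the same string.

Ambiguous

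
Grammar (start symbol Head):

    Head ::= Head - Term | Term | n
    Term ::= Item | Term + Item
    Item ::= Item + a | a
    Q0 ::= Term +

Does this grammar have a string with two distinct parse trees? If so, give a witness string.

Ambiguous

Witness: a + a

Derivation 1: Head ⇒ Term ⇒ Item ⇒ Item + a ⇒ a + a
Derivation 2: Head ⇒ Term ⇒ Term + Item ⇒ Item + Item ⇒ a + Item ⇒ a + a

Two distinct leftmost derivations for the same string.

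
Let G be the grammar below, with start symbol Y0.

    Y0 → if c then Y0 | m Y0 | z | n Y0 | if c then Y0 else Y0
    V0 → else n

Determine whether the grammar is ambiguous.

Witness: if c then if c then z else z

Derivation 1: Y0 ⇒ if c then Y0 ⇒ if c then if c then Y0 else Y0 ⇒ if c then if c then z else Y0 ⇒ if c then if c then z else z
Derivation 2: Y0 ⇒ if c then Y0 else Y0 ⇒ if c then if c then Y0 else Y0 ⇒ if c then if c then z else Y0 ⇒ if c then if c then z else z

Two distinct leftmost derivations for the same string.

Ambiguous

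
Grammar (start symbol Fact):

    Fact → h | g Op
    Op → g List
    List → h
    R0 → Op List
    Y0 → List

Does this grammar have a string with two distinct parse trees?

(R0, Y0 are unreachable from Fact, so their rules don't affect L(Fact).) The reachable rules are right-linear with at most one rule per (nonterminal, next-terminal) pair. Each input token forces the next rule, so parsing is deterministic.

Unambiguous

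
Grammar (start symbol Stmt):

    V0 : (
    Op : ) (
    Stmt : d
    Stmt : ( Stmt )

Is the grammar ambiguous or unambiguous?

(Op, V0 are unreachable from Stmt, so their rules don't affect L(Stmt).) Each string is a nest of matched brackets around a single atom. An opening bracket forces the recursive rule; an atom forces the base rule.

Unambiguous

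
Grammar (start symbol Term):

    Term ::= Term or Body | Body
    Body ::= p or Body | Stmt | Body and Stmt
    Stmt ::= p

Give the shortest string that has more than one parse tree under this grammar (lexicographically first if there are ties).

p or p

length 1: no string has ≥2 trees
length 3: p or p has 2 parse trees

Two derivations of p or p:
  Term ⇒ Term or Body ⇒ Body or Body ⇒ Stmt or Body ⇒ p or Body ⇒ p or Stmt ⇒ p or p
  Term ⇒ Body ⇒ p or Body ⇒ p or Stmt ⇒ p or p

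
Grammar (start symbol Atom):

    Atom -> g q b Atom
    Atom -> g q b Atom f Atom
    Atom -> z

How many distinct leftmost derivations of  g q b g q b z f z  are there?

Parse trees for g q b g q b z f z:
  [Atom g q b [Atom g q b [Atom z] f [Atom z]]]
  [Atom g q b [Atom g q b [Atom z]] f [Atom z]]

2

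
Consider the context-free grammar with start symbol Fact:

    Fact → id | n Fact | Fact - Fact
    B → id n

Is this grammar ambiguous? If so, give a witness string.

Ambiguous

Witness: n id - id

Derivation 1: Fact ⇒ n Fact ⇒ n Fact - Fact ⇒ n id - Fact ⇒ n id - id
Derivation 2: Fact ⇒ Fact - Fact ⇒ n Fact - Fact ⇒ n id - Fact ⇒ n id - id

Two distinct leftmost derivations for the same string.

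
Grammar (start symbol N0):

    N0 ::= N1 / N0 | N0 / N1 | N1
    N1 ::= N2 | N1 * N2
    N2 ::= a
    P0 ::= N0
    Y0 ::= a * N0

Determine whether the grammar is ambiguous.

Ambiguous

Witness: a / a

Derivation 1: N0 ⇒ N1 / N0 ⇒ N2 / N0 ⇒ a / N0 ⇒ a / N1 ⇒ a / N2 ⇒ a / a
Derivation 2: N0 ⇒ N0 / N1 ⇒ N1 / N1 ⇒ N2 / N1 ⇒ a / N1 ⇒ a / N2 ⇒ a / a

Two distinct leftmost derivations for the same string.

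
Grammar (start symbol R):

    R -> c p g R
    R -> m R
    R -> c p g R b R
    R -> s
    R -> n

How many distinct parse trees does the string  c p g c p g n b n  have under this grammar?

2

Parse trees for c p g c p g n b n:
  [R c p g [R c p g [R n] b [R n]]]
  [R c p g [R c p g [R n]] b [R n]]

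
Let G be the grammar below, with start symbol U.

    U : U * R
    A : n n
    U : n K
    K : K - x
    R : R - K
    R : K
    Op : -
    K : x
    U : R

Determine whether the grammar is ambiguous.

Ambiguous

Witness: x - x

Derivation 1: U ⇒ R ⇒ R - K ⇒ K - K ⇒ x - K ⇒ x - x
Derivation 2: U ⇒ R ⇒ K ⇒ K - x ⇒ x - x

Two distinct leftmost derivations for the same string.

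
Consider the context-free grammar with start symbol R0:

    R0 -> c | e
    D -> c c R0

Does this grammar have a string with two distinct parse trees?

Only R0 is reachable from R0; ignoring the rest: Restricted to the reachable nonterminals, every rule has the form A → t or A → t B, and no two rules for the same A share a first terminal. The grammar encodes a DFA — one run per string.

Unambiguous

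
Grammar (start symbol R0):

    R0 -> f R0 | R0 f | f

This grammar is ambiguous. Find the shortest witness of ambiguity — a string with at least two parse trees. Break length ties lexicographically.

length 1: no string has ≥2 trees
length 2: f f has 2 parse trees

Two derivations of f f:
  R0 ⇒ f R0 ⇒ f f
  R0 ⇒ R0 f ⇒ f f

f f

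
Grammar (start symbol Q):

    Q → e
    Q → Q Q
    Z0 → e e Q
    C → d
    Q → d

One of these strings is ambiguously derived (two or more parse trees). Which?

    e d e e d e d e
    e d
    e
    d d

e d e e d e d e: 429 trees
e d: 1 tree
e: 1 tree
d d: 1 tree

e d e e d e d e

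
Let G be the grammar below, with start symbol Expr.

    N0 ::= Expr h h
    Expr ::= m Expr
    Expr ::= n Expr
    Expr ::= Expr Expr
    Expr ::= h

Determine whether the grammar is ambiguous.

Ambiguous

Witness: h h h

Derivation 1: Expr ⇒ Expr Expr ⇒ Expr Expr Expr ⇒ h Expr Expr ⇒ h h Expr ⇒ h h h
Derivation 2: Expr ⇒ Expr Expr ⇒ h Expr ⇒ h Expr Expr ⇒ h h Expr ⇒ h h h

Two distinct leftmost derivations for the same string.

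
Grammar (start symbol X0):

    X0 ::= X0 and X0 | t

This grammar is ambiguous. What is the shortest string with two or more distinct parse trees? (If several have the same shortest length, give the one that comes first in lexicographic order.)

length 1: no string has ≥2 trees
length 3: no string has ≥2 trees
length 5: t and t and t has 2 parse trees

Two derivations of t and t and t:
  X0 ⇒ X0 and X0 ⇒ X0 and X0 and X0 ⇒ t and X0 and X0 ⇒ t and t and X0 ⇒ t and t and t
  X0 ⇒ X0 and X0 ⇒ t and X0 ⇒ t and X0 and X0 ⇒ t and t and X0 ⇒ t and t and t

t and t and t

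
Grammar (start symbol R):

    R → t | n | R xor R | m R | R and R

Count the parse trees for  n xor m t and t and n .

9

Parse trees for n xor m t and t and n (showing first 6 of 9):
  [R [R n] xor [R m [R [R t] and [R [R t] and [R n]]]]]
  [R [R n] xor [R m [R [R [R t] and [R t]] and [R n]]]]
  [R [R n] xor [R [R m [R t]] and [R [R t] and [R n]]]]
  [R [R n] xor [R [R m [R [R t] and [R t]]] and [R n]]]
  [R [R n] xor [R [R [R m [R t]] and [R t]] and [R n]]]
  [R [R [R n] xor [R m [R t]]] and [R [R t] and [R n]]]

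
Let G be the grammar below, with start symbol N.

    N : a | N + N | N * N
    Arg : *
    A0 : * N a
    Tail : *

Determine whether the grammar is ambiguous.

Witness: a * a * a

Derivation 1: N ⇒ N * N ⇒ a * N ⇒ a * N * N ⇒ a * a * N ⇒ a * a * a
Derivation 2: N ⇒ N * N ⇒ N * N * N ⇒ a * N * N ⇒ a * a * N ⇒ a * a * a

Two distinct leftmost derivations for the same string.

Ambiguous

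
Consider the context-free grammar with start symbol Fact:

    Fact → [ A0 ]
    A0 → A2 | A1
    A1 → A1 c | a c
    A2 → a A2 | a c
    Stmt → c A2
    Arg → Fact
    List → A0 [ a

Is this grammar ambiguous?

Witness: [ a c ]

Derivation 1: Fact ⇒ [ A0 ] ⇒ [ A2 ] ⇒ [ a c ]
Derivation 2: Fact ⇒ [ A0 ] ⇒ [ A1 ] ⇒ [ a c ]

Two distinct leftmost derivations for the same string.

Ambiguous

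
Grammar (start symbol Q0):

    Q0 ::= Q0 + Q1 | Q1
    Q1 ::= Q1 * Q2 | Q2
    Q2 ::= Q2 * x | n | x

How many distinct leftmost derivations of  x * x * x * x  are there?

8

Parse trees for x * x * x * x:
  [Q0 [Q1 [Q1 [Q2 x]] * [Q2 [Q2 [Q2 x] * x] * x]]]
  [Q0 [Q1 [Q1 [Q1 [Q2 x]] * [Q2 x]] * [Q2 [Q2 x] * x]]]
  [Q0 [Q1 [Q1 [Q2 [Q2 x] * x]] * [Q2 [Q2 x] * x]]]
  [Q0 [Q1 [Q1 [Q1 [Q2 x]] * [Q2 [Q2 x] * x]] * [Q2 x]]]
  [Q0 [Q1 [Q1 [Q1 [Q1 [Q2 x]] * [Q2 x]] * [Q2 x]] * [Q2 x]]]
  [Q0 [Q1 [Q1 [Q1 [Q2 [Q2 x] * x]] * [Q2 x]] * [Q2 x]]]
  [Q0 [Q1 [Q1 [Q2 [Q2 [Q2 x] * x] * x]] * [Q2 x]]]
  [Q0 [Q1 [Q2 [Q2 [Q2 [Q2 x] * x] * x] * x]]]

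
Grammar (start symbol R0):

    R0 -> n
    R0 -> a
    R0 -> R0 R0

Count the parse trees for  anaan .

14

Parse trees for anaan (showing first 6 of 14):
  [R0 [R0 a] [R0 [R0 n] [R0 [R0 a] [R0 [R0 a] [R0 n]]]]]
  [R0 [R0 a] [R0 [R0 n] [R0 [R0 [R0 a] [R0 a]] [R0 n]]]]
  [R0 [R0 a] [R0 [R0 [R0 n] [R0 a]] [R0 [R0 a] [R0 n]]]]
  [R0 [R0 a] [R0 [R0 [R0 n] [R0 [R0 a] [R0 a]]] [R0 n]]]
  [R0 [R0 a] [R0 [R0 [R0 [R0 n] [R0 a]] [R0 a]] [R0 n]]]
  [R0 [R0 [R0 a] [R0 n]] [R0 [R0 a] [R0 [R0 a] [R0 n]]]]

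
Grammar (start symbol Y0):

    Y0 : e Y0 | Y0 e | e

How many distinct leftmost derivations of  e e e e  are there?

Parse trees for e e e e:
  [Y0 e [Y0 e [Y0 e [Y0 e]]]]
  [Y0 e [Y0 e [Y0 [Y0 e] e]]]
  [Y0 e [Y0 [Y0 e [Y0 e]] e]]
  [Y0 e [Y0 [Y0 [Y0 e] e] e]]
  [Y0 [Y0 e [Y0 e [Y0 e]]] e]
  [Y0 [Y0 e [Y0 [Y0 e] e]] e]
  [Y0 [Y0 [Y0 e [Y0 e]] e] e]
  [Y0 [Y0 [Y0 [Y0 e] e] e] e]

8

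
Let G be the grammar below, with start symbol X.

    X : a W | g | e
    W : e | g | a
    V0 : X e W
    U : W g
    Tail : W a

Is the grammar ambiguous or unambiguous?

Unambiguous

(V0, U, Tail are unreachable from X, so their rules don't affect L(X).) Each reachable nonterminal has at most one production per leading terminal, and all productions are right-linear; the derivation is determined token-by-token.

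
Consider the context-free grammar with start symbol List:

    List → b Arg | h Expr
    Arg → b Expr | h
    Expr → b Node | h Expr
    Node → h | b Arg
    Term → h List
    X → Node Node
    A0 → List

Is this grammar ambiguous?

Only List, Arg, Expr, Node are reachable from List; ignoring the rest: Restricted to the reachable nonterminals, every rule has the form A → t or A → t B, and no two rules for the same A share a first terminal. The grammar encodes a DFA — one run per string.

Unambiguous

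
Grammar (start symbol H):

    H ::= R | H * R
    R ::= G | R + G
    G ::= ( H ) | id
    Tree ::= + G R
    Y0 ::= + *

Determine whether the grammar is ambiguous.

Unambiguous

Only H, R, G are reachable from H; ignoring the rest: H → H * R | R  ;  R → R + G | G  — a left-associative chain with G at the bottom. Each string factors uniquely by precedence.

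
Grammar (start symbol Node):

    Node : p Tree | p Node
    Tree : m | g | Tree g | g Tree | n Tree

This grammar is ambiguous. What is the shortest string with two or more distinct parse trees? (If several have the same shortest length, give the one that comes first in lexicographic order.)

p g g

length 2: no string has ≥2 trees
length 3: p g g has 2 parse trees

Two derivations of p g g:
  Node ⇒ p Tree ⇒ p Tree g ⇒ p g g
  Node ⇒ p Tree ⇒ p g Tree ⇒ p g g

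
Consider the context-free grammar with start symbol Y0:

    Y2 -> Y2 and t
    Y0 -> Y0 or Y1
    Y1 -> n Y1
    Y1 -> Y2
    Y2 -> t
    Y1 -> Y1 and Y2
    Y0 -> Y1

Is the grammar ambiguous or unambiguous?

Witness: t and t

Derivation 1: Y0 ⇒ Y1 ⇒ Y2 ⇒ Y2 and t ⇒ t and t
Derivation 2: Y0 ⇒ Y1 ⇒ Y1 and Y2 ⇒ Y2 and Y2 ⇒ t and Y2 ⇒ t and t

Two distinct leftmost derivations for the same string.

Ambiguous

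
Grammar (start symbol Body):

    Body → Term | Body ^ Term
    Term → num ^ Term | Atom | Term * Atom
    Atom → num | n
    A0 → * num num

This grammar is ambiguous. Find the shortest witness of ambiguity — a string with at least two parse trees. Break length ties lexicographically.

num ^ n

length 1: no string has ≥2 trees
length 3: num ^ n has 2 parse trees

Two derivations of num ^ n:
  Body ⇒ Term ⇒ num ^ Term ⇒ num ^ Atom ⇒ num ^ n
  Body ⇒ Body ^ Term ⇒ Term ^ Term ⇒ Atom ^ Term ⇒ num ^ Term ⇒ num ^ Atom ⇒ num ^ n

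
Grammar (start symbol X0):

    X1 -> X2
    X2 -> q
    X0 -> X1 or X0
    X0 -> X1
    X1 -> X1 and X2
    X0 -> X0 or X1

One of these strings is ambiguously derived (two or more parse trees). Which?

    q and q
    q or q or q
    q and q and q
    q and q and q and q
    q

q and q: 1 tree
q or q or q: 4 trees
q and q and q: 1 tree
q and q and q and q: 1 tree
q: 1 tree

q or q or q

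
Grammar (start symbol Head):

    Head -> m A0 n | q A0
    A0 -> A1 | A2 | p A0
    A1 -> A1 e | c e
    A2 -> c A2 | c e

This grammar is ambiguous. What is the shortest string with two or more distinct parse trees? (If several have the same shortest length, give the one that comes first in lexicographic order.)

q c e

length 3: q c e has 2 parse trees

Two derivations of q c e:
  Head ⇒ q A0 ⇒ q A1 ⇒ q c e
  Head ⇒ q A0 ⇒ q A2 ⇒ q c e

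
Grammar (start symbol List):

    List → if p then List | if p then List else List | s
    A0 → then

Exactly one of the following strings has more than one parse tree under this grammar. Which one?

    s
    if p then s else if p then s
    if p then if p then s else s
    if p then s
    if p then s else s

s: 1 tree
if p then s else if p then s: 1 tree
if p then if p then s else s: 2 trees
if p then s: 1 tree
if p then s else s: 1 tree

if p then if p then s else s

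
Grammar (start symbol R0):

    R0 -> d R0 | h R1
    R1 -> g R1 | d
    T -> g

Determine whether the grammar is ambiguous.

Unambiguous

(T is unreachable from R0, so its rules don't affect L(R0).) Restricted to the reachable nonterminals, every rule has the form A → t or A → t B, and no two rules for the same A share a first terminal. The grammar encodes a DFA — one run per string.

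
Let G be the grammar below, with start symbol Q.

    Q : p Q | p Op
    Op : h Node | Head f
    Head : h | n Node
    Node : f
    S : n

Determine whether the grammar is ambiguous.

Ambiguous

Witness: p h f

Derivation 1: Q ⇒ p Op ⇒ p h Node ⇒ p h f
Derivation 2: Q ⇒ p Op ⇒ p Head f ⇒ p h f

Two distinct leftmost derivations for the same string.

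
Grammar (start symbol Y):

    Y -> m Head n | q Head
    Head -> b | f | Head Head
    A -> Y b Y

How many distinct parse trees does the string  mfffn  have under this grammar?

Parse trees for mfffn:
  [Y m [Head [Head f] [Head [Head f] [Head f]]] n]
  [Y m [Head [Head [Head f] [Head f]] [Head f]] n]

2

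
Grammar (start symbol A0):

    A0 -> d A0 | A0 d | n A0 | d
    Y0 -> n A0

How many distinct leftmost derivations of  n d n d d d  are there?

Parse trees for n d n d d d (showing first 6 of 16):
  [A0 [A0 [A0 n [A0 d [A0 n [A0 d]]]] d] d]
  [A0 [A0 n [A0 d [A0 [A0 n [A0 d]] d]]] d]
  [A0 [A0 n [A0 d [A0 n [A0 d [A0 d]]]]] d]
  [A0 [A0 n [A0 d [A0 n [A0 [A0 d] d]]]] d]
  [A0 [A0 n [A0 [A0 d [A0 n [A0 d]]] d]] d]
  [A0 n [A0 d [A0 [A0 [A0 n [A0 d]] d] d]]]

16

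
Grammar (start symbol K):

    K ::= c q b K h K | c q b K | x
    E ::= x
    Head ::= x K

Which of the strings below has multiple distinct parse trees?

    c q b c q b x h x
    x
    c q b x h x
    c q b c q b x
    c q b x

c q b c q b x h x

c q b c q b x h x: 2 trees
x: 1 tree
c q b x h x: 1 tree
c q b c q b x: 1 tree
c q b x: 1 tree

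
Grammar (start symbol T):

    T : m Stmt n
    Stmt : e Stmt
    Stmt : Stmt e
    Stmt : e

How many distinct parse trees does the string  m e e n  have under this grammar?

2

Parse trees for m e e n:
  [T m [Stmt e [Stmt e]] n]
  [T m [Stmt [Stmt e] e] n]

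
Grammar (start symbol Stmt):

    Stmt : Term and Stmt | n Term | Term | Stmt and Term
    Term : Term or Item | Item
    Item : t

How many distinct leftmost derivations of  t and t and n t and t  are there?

Parse trees for t and t and n t and t:
  [Stmt [Term [Item t]] and [Stmt [Term [Item t]] and [Stmt [Stmt n [Term [Item t]]] and [Term [Item t]]]]]
  [Stmt [Term [Item t]] and [Stmt [Stmt [Term [Item t]] and [Stmt n [Term [Item t]]]] and [Term [Item t]]]]
  [Stmt [Stmt [Term [Item t]] and [Stmt [Term [Item t]] and [Stmt n [Term [Item t]]]]] and [Term [Item t]]]

3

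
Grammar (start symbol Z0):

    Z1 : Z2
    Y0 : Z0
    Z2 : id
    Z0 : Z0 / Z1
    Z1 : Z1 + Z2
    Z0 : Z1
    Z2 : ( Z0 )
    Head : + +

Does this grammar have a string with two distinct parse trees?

Unambiguous

(Head, Y0 are unreachable from Z0, so their rules don't affect L(Z0).) The grammar is stratified — Z0 handles '/' (left-recursive), Z1 handles '+', Z2 atoms. Each operator has a fixed associativity and precedence level, so every string has one parse.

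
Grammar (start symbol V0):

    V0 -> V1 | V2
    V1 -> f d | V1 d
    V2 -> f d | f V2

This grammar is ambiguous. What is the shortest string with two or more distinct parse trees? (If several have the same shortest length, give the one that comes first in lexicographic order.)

f d

length 2: f d has 2 parse trees

Two derivations of f d:
  V0 ⇒ V1 ⇒ f d
  V0 ⇒ V2 ⇒ f d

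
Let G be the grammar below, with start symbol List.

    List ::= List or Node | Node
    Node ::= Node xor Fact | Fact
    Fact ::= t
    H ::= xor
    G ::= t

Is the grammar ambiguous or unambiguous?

Unambiguous

Only List, Node, Fact are reachable from List; ignoring the rest: List → List or Node | Node  ;  Node → Node xor Fact | Fact  — a left-associative chain with Fact at the bottom. Each string factors uniquely by precedence.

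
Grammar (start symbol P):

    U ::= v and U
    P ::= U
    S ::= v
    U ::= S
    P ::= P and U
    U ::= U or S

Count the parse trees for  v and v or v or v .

Parse trees for v and v or v or v:
  [P [U v and [U [U [U [S v]] or [S v]] or [S v]]]]
  [P [U [U v and [U [U [S v]] or [S v]]] or [S v]]]
  [P [U [U [U v and [U [S v]]] or [S v]] or [S v]]]
  [P [P [U [S v]]] and [U [U [U [S v]] or [S v]] or [S v]]]

4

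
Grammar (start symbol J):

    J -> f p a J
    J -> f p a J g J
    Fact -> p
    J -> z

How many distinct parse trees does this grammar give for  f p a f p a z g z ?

2

Parse trees for f p a f p a z g z:
  [J f p a [J f p a [J z] g [J z]]]
  [J f p a [J f p a [J z]] g [J z]]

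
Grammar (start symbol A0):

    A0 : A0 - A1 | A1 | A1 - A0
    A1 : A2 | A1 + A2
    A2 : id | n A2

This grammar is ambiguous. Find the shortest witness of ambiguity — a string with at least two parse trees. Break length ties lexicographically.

length 1: no string has ≥2 trees
length 2: no string has ≥2 trees
length 3: id - id has 2 parse trees

Two derivations of id - id:
  A0 ⇒ A0 - A1 ⇒ A1 - A1 ⇒ A2 - A1 ⇒ id - A1 ⇒ id - A2 ⇒ id - id
  A0 ⇒ A1 - A0 ⇒ A2 - A0 ⇒ id - A0 ⇒ id - A1 ⇒ id - A2 ⇒ id - id

id - id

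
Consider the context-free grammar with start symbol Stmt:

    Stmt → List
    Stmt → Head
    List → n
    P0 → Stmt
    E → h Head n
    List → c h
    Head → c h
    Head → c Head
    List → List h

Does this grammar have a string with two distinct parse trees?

Witness: c h

Derivation 1: Stmt ⇒ List ⇒ c h
Derivation 2: Stmt ⇒ Head ⇒ c h

Two distinct leftmost derivations for the same string.

Ambiguous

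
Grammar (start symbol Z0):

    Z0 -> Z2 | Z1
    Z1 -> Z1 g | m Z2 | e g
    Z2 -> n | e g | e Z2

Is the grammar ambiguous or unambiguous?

Witness: e g

Derivation 1: Z0 ⇒ Z2 ⇒ e g
Derivation 2: Z0 ⇒ Z1 ⇒ e g

Two distinct leftmost derivations for the same string.

Ambiguous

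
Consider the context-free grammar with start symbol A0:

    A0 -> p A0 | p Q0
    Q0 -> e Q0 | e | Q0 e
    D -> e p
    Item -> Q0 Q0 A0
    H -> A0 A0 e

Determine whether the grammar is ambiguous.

Witness: p e e

Derivation 1: A0 ⇒ p Q0 ⇒ p e Q0 ⇒ p e e
Derivation 2: A0 ⇒ p Q0 ⇒ p Q0 e ⇒ p e e

Two distinct leftmost derivations for the same string.

Ambiguous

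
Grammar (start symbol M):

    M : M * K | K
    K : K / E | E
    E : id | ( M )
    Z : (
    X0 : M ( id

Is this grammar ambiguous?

Unambiguous

(Z, X0 are unreachable from M, so their rules don't affect L(M).) The grammar is stratified — M handles '*' (left-recursive), K handles '/', E atoms. Each operator has a fixed associativity and precedence level, so every string has one parse.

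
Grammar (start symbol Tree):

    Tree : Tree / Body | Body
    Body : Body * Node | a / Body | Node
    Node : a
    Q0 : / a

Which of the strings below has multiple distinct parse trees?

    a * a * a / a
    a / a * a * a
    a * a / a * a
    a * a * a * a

a * a * a / a: 1 tree
a / a * a * a: 4 trees
a * a / a * a: 1 tree
a * a * a * a: 1 tree

a / a * a * a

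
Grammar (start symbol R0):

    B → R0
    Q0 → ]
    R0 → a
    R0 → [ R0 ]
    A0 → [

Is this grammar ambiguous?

Unambiguous

Only R0 is reachable from R0; ignoring the rest: L(R0) is { openⁿ atom closeⁿ : n ≥ 0 }. The bracket depth fixes n, and the derivation is forced at every step.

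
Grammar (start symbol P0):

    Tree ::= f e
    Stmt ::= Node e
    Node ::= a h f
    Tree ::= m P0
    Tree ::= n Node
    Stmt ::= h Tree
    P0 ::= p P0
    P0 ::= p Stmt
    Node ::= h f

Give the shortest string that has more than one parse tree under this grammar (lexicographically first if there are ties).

length 4: p h f e has 2 parse trees

Two derivations of p h f e:
  P0 ⇒ p Stmt ⇒ p Node e ⇒ p h f e
  P0 ⇒ p Stmt ⇒ p h Tree ⇒ p h f e

p h f e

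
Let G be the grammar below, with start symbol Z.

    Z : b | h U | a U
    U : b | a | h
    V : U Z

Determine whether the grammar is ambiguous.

Unambiguous

(V is unreachable from Z, so its rules don't affect L(Z).) Each reachable nonterminal has at most one production per leading terminal, and all productions are right-linear; the derivation is determined token-by-token.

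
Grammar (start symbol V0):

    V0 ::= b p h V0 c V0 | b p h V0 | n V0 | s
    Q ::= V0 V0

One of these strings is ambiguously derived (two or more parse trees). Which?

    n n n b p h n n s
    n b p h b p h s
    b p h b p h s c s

b p h b p h s c s

n n n b p h n n s: 1 tree
n b p h b p h s: 1 tree
b p h b p h s c s: 2 trees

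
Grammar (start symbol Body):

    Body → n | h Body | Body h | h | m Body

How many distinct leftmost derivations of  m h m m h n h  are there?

Parse trees for m h m m h n h:
  [Body [Body m [Body h [Body m [Body m [Body h [Body n]]]]]] h]
  [Body m [Body h [Body [Body m [Body m [Body h [Body n]]]] h]]]
  [Body m [Body h [Body m [Body [Body m [Body h [Body n]]] h]]]]
  [Body m [Body h [Body m [Body m [Body h [Body [Body n] h]]]]]]
  [Body m [Body h [Body m [Body m [Body [Body h [Body n]] h]]]]]
  [Body m [Body [Body h [Body m [Body m [Body h [Body n]]]]] h]]

6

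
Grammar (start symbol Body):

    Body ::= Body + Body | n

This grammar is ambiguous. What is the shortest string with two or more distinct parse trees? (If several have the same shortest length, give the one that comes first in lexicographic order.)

length 1: no string has ≥2 trees
length 3: no string has ≥2 trees
length 5: n + n + n has 2 parse trees

Two derivations of n + n + n:
  Body ⇒ Body + Body ⇒ Body + Body + Body ⇒ n + Body + Body ⇒ n + n + Body ⇒ n + n + n
  Body ⇒ Body + Body ⇒ n + Body ⇒ n + Body + Body ⇒ n + n + Body ⇒ n + n + n

n + n + n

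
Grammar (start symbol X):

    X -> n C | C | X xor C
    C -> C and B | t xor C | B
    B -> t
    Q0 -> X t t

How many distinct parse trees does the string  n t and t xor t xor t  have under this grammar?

Parse trees for n t and t xor t xor t:
  [X [X n [C [C [B t]] and [B t]]] xor [C t xor [C [B t]]]]
  [X [X [X n [C [C [B t]] and [B t]]] xor [C [B t]]] xor [C [B t]]]

2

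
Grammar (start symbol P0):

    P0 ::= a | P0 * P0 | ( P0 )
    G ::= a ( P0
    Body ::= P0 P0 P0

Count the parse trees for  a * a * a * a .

5

Parse trees for a * a * a * a:
  [P0 [P0 a] * [P0 [P0 a] * [P0 [P0 a] * [P0 a]]]]
  [P0 [P0 a] * [P0 [P0 [P0 a] * [P0 a]] * [P0 a]]]
  [P0 [P0 [P0 a] * [P0 a]] * [P0 [P0 a] * [P0 a]]]
  [P0 [P0 [P0 a] * [P0 [P0 a] * [P0 a]]] * [P0 a]]
  [P0 [P0 [P0 [P0 a] * [P0 a]] * [P0 a]] * [P0 a]]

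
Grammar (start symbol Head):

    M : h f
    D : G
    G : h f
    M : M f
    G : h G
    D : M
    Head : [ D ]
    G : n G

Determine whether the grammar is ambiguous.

Ambiguous

Witness: [ h f ]

Derivation 1: Head ⇒ [ D ] ⇒ [ G ] ⇒ [ h f ]
Derivation 2: Head ⇒ [ D ] ⇒ [ M ] ⇒ [ h f ]

Two distinct leftmost derivations for the same string.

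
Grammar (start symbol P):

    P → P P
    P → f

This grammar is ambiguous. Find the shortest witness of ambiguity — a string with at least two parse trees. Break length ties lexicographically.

f f f

length 1: no string has ≥2 trees
length 2: no string has ≥2 trees
length 3: f f f has 2 parse trees

Two derivations of f f f:
  P ⇒ P P ⇒ P P P ⇒ f P P ⇒ f f P ⇒ f f f
  P ⇒ P P ⇒ f P ⇒ f P P ⇒ f f P ⇒ f f f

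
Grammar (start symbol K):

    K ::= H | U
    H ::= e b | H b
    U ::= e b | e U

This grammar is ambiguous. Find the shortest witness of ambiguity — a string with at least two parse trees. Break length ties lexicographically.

length 2: e b has 2 parse trees

Two derivations of e b:
  K ⇒ H ⇒ e b
  K ⇒ U ⇒ e b

e b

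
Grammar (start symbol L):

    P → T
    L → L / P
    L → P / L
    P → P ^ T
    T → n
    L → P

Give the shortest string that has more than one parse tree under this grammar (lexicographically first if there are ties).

length 1: no string has ≥2 trees
length 3: n / n has 2 parse trees

Two derivations of n / n:
  L ⇒ L / P ⇒ P / P ⇒ T / P ⇒ n / P ⇒ n / T ⇒ n / n
  L ⇒ P / L ⇒ T / L ⇒ n / L ⇒ n / P ⇒ n / T ⇒ n / n

n / n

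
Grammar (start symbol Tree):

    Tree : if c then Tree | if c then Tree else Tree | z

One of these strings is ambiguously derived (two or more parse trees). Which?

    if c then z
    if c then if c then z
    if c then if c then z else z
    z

if c then z: 1 tree
if c then if c then z: 1 tree
if c then if c then z else z: 2 trees
z: 1 tree

if c then if c then z else z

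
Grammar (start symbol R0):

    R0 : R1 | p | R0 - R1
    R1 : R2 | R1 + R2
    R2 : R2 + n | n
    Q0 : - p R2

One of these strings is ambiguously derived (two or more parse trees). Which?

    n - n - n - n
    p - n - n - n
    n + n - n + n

n - n - n - n: 1 tree
p - n - n - n: 1 tree
n + n - n + n: 4 trees

n + n - n + n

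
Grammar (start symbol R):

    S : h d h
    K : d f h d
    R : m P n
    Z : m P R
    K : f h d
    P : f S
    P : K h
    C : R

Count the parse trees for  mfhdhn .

Parse trees for mfhdhn:
  [R m [P f [S h d h]] n]
  [R m [P [K f h d] h] n]

2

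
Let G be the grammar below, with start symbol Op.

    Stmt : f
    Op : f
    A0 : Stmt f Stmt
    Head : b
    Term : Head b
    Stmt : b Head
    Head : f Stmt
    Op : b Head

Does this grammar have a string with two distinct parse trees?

(Term, A0 are unreachable from Op, so their rules don't affect L(Op).) Each reachable nonterminal has at most one production per leading terminal, and all productions are right-linear; the derivation is determined token-by-token.

Unambiguous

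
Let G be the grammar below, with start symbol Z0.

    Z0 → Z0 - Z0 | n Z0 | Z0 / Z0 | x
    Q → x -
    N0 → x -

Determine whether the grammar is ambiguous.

Ambiguous

Witness: n x - x

Derivation 1: Z0 ⇒ Z0 - Z0 ⇒ n Z0 - Z0 ⇒ n x - Z0 ⇒ n x - x
Derivation 2: Z0 ⇒ n Z0 ⇒ n Z0 - Z0 ⇒ n x - Z0 ⇒ n x - x

Two distinct leftmost derivations for the same string.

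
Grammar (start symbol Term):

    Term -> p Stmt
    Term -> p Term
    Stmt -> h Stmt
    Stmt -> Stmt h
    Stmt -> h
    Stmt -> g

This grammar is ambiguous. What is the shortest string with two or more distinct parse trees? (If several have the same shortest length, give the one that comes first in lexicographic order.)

length 2: no string has ≥2 trees
length 3: p h h has 2 parse trees

Two derivations of p h h:
  Term ⇒ p Stmt ⇒ p h Stmt ⇒ p h h
  Term ⇒ p Stmt ⇒ p Stmt h ⇒ p h h

p h h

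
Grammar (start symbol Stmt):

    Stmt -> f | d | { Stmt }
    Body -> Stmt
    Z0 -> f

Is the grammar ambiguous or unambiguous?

Unambiguous

Only Stmt is reachable from Stmt; ignoring the rest: L(Stmt) is { openⁿ atom closeⁿ : n ≥ 0 }. The bracket depth fixes n, and the derivation is forced at every step.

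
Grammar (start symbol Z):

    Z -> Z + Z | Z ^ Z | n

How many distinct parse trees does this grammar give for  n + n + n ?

Parse trees for n + n + n:
  [Z [Z n] + [Z [Z n] + [Z n]]]
  [Z [Z [Z n] + [Z n]] + [Z n]]

2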